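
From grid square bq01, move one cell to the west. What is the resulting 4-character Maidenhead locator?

AQ91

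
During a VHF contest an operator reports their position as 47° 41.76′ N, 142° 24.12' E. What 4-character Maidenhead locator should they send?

QN17

Offset from 180°W / 90°S: lon 322.40°, lat 137.70°.
Field: lon ⌊322.40/20⌋ = 16 → Q; lat ⌊137.70/10⌋ = 13 → N.
Square: lon ⌊2.40/2⌋ = 1; lat ⌊7.70/1⌋ = 7.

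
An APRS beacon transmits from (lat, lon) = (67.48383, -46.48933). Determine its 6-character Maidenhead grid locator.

Shift to the Maidenhead origin (180°W, 90°S): lon 133.5107, lat 157.4838.
Field (20°×10°, letters A–R): 133.5107/20 → 6 → G, 157.4838/10 → 15 → P; chars GP.
Square (2°×1°, digits 0–9): 13.5107/2 → 6, 7.4838/1 → 7; chars 67.
Subsquare (5′×2.5′, letters a–x): 1.5107/0.0833333 → 18 → s, 0.4838/0.0416667 → 11 → l; chars sl.

GP67sl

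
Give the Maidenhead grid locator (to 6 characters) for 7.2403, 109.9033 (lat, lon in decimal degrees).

Add 180° to longitude and 90° to latitude: 289.9033, 97.2403.
Field: 289.9033/20 → 14 → O, 97.2403/10 → 9 → J; chars OJ.
Square: 9.9033/2 → 4, 7.2403/1 → 7; chars 47.
Subsquare: 1.9033/0.0833333 → 22 → w, 0.2403/0.0416667 → 5 → f; chars wf.

OJ47wf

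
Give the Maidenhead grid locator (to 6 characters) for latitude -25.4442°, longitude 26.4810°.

KG34fn

Offset from 180°W / 90°S: lon 206.4810°, lat 64.5558°.
Field: 206.4810/20 → 10 → K, 64.5558/10 → 6 → G; chars KG.
Square: 6.4810/2 → 3, 4.5558/1 → 4; chars 34.
Subsquare: 0.4810/0.0833333 → 5 → f, 0.5558/0.0416667 → 13 → n; chars fn.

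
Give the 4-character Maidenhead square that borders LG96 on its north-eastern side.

Longitude square 9; +1 → 10, wraps to 0, carry into field.
Longitude field L = 11; +1 → 12 = M.
Latitude square 6; +1 → 7.

MG07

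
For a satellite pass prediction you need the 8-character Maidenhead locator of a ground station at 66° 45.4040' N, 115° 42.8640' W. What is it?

DP26ds41

Add 180° to longitude and 90° to latitude: 64.28560, 156.75673.
Field (20°×10°, letters A–R): lon ⌊64.28560/20⌋ = 3 → D; lat ⌊156.75673/10⌋ = 15 → P.
Square (2°×1°, digits 0–9): lon ⌊4.28560/2⌋ = 2; lat ⌊6.75673/1⌋ = 6.
Subsquare (5′×2.5′, letters a–x): lon ⌊0.28560/0.0833333⌋ = 3 → d; lat ⌊0.75673/0.0416667⌋ = 18 → s.
Extended square (30″×15″, digits 0–9): lon ⌊0.03560/0.00833333⌋ = 4; lat ⌊0.00673/0.00416667⌋ = 1.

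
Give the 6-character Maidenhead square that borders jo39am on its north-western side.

JO29xn

Longitude subsquare a = 0; −1 → -1, wraps to 23 = x, carry into square.
Longitude square 3; −1 → 2.
Latitude subsquare m = 12; +1 → 13 = n.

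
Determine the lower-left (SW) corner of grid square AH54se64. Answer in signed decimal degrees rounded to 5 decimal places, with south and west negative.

Field A=0, H=7: +0·20° lon, +7·10° lat → SW at lon -180°, lat -20°.
Square 5, 4: +5·2° lon, +4·1° lat → SW at lon -170°, lat -16°.
Subsquare s=18, e=4: +18·0.0833333° lon, +4·0.0416667° lat → SW at lon -168.5°, lat -15.8333°.
Extended square 6, 4: +6·0.00833333° lon, +4·0.00416667° lat → SW at lon -168.45°, lat -15.8167°.
latitude -15.81667, longitude -168.45000.

-15.81667, -168.45000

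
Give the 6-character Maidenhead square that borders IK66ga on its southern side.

IK65gx

Latitude subsquare a = 0; −1 → -1, wraps to 23 = x, carry into square.
Latitude square 6; −1 → 5.
The longitude characters are unchanged.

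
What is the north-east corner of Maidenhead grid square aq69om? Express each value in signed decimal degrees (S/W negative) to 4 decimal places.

Field A=0, Q=16: +0·20° lon, +16·10° lat → SW at lon -180°, lat 70°.
Square 6, 9: +6·2° lon, +9·1° lat → SW at lon -168°, lat 79°.
Subsquare o=14, m=12: +14·0.0833333° lon, +12·0.0416667° lat → SW at lon -166.833°, lat 79.5°.
Cell spans 0.0833333° lon × 0.0416667° lat. NE corner is SW corner plus one full cell.
latitude 79.5417, longitude -166.7500.

79.5417, -166.7500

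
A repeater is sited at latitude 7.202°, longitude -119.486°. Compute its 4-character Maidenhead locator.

Offset from 180°W / 90°S: lon 60.51°, lat 97.20°.
Field: 60.51/20 → 3 → D, 97.20/10 → 9 → J; chars DJ.
Square: 0.51/2 → 0, 7.20/1 → 7; chars 07.

DJ07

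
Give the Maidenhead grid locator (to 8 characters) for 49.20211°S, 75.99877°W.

FE20at01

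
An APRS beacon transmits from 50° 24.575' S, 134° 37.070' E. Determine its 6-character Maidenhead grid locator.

PD79ho

Shift to the Maidenhead origin (180°W, 90°S): lon 314.6178, lat 39.5904.
Field: lon ⌊314.6178/20⌋ = 15 → P; lat ⌊39.5904/10⌋ = 3 → D.
Square: lon ⌊14.6178/2⌋ = 7; lat ⌊9.5904/1⌋ = 9.
Subsquare: lon ⌊0.6178/0.0833333⌋ = 7 → h; lat ⌊0.5904/0.0416667⌋ = 14 → o.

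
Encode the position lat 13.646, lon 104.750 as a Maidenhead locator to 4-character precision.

OK23

Offset from 180°W / 90°S: lon 284.75°, lat 103.65°.
Field: 284.75/20 → 14 → O, 103.65/10 → 10 → K; chars OK.
Square: 4.75/2 → 2, 3.65/1 → 3; chars 23.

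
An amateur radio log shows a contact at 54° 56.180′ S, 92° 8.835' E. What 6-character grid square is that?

Shift to the Maidenhead origin (180°W, 90°S): lon 272.1472, lat 35.0637.
Field: lon ⌊272.1472/20⌋ = 13 → N; lat ⌊35.0637/10⌋ = 3 → D.
Square: lon ⌊12.1472/2⌋ = 6; lat ⌊5.0637/1⌋ = 5.
Subsquare: lon ⌊0.1472/0.0833333⌋ = 1 → b; lat ⌊0.0637/0.0416667⌋ = 1 → b.

ND65bb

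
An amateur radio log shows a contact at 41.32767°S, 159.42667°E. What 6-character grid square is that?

Shift to the Maidenhead origin (180°W, 90°S): lon 339.4267, lat 48.6723.
Field: 339.4267/20 → 16 → Q, 48.6723/10 → 4 → E; chars QE.
Square: 19.4267/2 → 9, 8.6723/1 → 8; chars 98.
Subsquare: 1.4267/0.0833333 → 17 → r, 0.6723/0.0416667 → 16 → q; chars rq.

QE98rq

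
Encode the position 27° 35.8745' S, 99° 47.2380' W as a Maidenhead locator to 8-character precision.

Add 180° to longitude and 90° to latitude: 80.21270, 62.40209.
Field: lon ⌊80.21270/20⌋ = 4 → E; lat ⌊62.40209/10⌋ = 6 → G.
Square: lon ⌊0.21270/2⌋ = 0; lat ⌊2.40209/1⌋ = 2.
Subsquare: lon ⌊0.21270/0.0833333⌋ = 2 → c; lat ⌊0.40209/0.0416667⌋ = 9 → j.
Extended square: lon ⌊0.04603/0.00833333⌋ = 5; lat ⌊0.02709/0.00416667⌋ = 6.

EG02cj56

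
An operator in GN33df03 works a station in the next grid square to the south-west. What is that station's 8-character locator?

GN33cf92

Longitude extended square 0; −1 → -1, wraps to 9, carry into subsquare.
Longitude subsquare d = 3; −1 → 2 = c.
Latitude extended square 3; −1 → 2.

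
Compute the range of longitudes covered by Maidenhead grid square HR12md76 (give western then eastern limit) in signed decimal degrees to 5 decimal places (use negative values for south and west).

-36.94167, -36.93333

Field H=7, R=17: +7·20° lon, +17·10° lat → SW at lon -40°, lat 80°.
Square 1, 2: +1·2° lon, +2·1° lat → SW at lon -38°, lat 82°.
Subsquare m=12, d=3: +12·0.0833333° lon, +3·0.0416667° lat → SW at lon -37°, lat 82.125°.
Extended square 7, 6: +7·0.00833333° lon, +6·0.00416667° lat → SW at lon -36.9417°, lat 82.15°.
Cell spans 0.00833333° lon × 0.00416667° lat.
west -36.94167, east -36.93333.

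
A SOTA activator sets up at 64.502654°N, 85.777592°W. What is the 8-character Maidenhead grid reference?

EP74cm60

Add 180° to longitude and 90° to latitude: 94.22241, 154.50265.
Field: lon ⌊94.22241/20⌋ = 4 → E; lat ⌊154.50265/10⌋ = 15 → P.
Square: lon ⌊14.22241/2⌋ = 7; lat ⌊4.50265/1⌋ = 4.
Subsquare: lon ⌊0.22241/0.0833333⌋ = 2 → c; lat ⌊0.50265/0.0416667⌋ = 12 → m.
Extended square: lon ⌊0.05574/0.00833333⌋ = 6; lat ⌊0.00265/0.00416667⌋ = 0.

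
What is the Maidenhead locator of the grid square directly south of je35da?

JE34dx

Latitude subsquare a = 0; −1 → -1, wraps to 23 = x, carry into square.
Latitude square 5; −1 → 4.
The longitude characters are unchanged.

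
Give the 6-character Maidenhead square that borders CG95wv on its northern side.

CG95ww

Latitude subsquare v = 21; +1 → 22 = w.
The longitude characters are unchanged.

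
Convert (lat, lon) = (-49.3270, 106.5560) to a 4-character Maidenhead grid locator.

OE30

Offset from 180°W / 90°S: lon 286.56°, lat 40.67°.
Field: 286.56/20 → 14 → O, 40.67/10 → 4 → E; chars OE.
Square: 6.56/2 → 3, 0.67/1 → 0; chars 30.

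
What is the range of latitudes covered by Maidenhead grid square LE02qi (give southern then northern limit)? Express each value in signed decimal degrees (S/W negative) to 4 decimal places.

-47.6667, -47.6250

Field L=11, E=4: +11·20° lon, +4·10° lat → SW at lon 40°, lat -50°.
Square 0, 2: +0·2° lon, +2·1° lat → SW at lon 40°, lat -48°.
Subsquare q=16, i=8: +16·0.0833333° lon, +8·0.0416667° lat → SW at lon 41.3333°, lat -47.6667°.
Cell spans 0.0833333° lon × 0.0416667° lat.
south -47.6667, north -47.6250.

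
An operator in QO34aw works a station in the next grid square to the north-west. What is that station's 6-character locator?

Longitude subsquare a = 0; −1 → -1, wraps to 23 = x, carry into square.
Longitude square 3; −1 → 2.
Latitude subsquare w = 22; +1 → 23 = x.

QO24xx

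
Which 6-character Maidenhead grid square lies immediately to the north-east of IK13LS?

IK13mt

Longitude subsquare l = 11; +1 → 12 = m.
Latitude subsquare s = 18; +1 → 19 = t.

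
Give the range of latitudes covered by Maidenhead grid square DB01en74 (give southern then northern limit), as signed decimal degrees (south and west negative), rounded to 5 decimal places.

-78.44167, -78.43750

Field D=3, B=1: +3·20° lon, +1·10° lat → SW at lon -120°, lat -80°.
Square 0, 1: +0·2° lon, +1·1° lat → SW at lon -120°, lat -79°.
Subsquare e=4, n=13: +4·0.0833333° lon, +13·0.0416667° lat → SW at lon -119.667°, lat -78.4583°.
Extended square 7, 4: +7·0.00833333° lon, +4·0.00416667° lat → SW at lon -119.608°, lat -78.4417°.
Cell spans 0.00833333° lon × 0.00416667° lat.
south -78.44167, north -78.43750.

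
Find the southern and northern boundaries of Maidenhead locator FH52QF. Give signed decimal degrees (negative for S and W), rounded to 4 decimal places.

-17.7917, -17.7500

Field F=5, H=7: +5·20° lon, +7·10° lat → SW at lon -80°, lat -20°.
Square 5, 2: +5·2° lon, +2·1° lat → SW at lon -70°, lat -18°.
Subsquare q=16, f=5: +16·0.0833333° lon, +5·0.0416667° lat → SW at lon -68.6667°, lat -17.7917°.
Cell spans 0.0833333° lon × 0.0416667° lat.
south -17.7917, north -17.7500.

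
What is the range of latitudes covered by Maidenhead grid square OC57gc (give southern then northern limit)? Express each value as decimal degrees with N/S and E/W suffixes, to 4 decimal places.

Field O=14, C=2: +14·20° lon, +2·10° lat → SW at lon 100°, lat -70°.
Square 5, 7: +5·2° lon, +7·1° lat → SW at lon 110°, lat -63°.
Subsquare g=6, c=2: +6·0.0833333° lon, +2·0.0416667° lat → SW at lon 110.5°, lat -62.9167°.
Cell spans 0.0833333° lon × 0.0416667° lat.
south 62.9167° S, north 62.8750° S.

62.9167° S, 62.8750° S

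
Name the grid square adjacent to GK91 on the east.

HK01

Longitude square 9; +1 → 10, wraps to 0, carry into field.
Longitude field G = 6; +1 → 7 = H.
The latitude characters are unchanged.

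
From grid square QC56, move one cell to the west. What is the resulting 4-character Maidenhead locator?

Longitude square 5; −1 → 4.
The latitude characters are unchanged.

QC46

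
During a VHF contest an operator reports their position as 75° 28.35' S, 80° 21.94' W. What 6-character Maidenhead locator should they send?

Add 180° to longitude and 90° to latitude: 99.6343, 14.5275.
Field: lon ⌊99.6343/20⌋ = 4 → E; lat ⌊14.5275/10⌋ = 1 → B.
Square: lon ⌊19.6343/2⌋ = 9; lat ⌊4.5275/1⌋ = 4.
Subsquare: lon ⌊1.6343/0.0833333⌋ = 19 → t; lat ⌊0.5275/0.0416667⌋ = 12 → m.

EB94tm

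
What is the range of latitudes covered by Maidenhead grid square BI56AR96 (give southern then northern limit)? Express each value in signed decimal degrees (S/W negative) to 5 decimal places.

Field B=1, I=8: +1·20° lon, +8·10° lat → SW at lon -160°, lat -10°.
Square 5, 6: +5·2° lon, +6·1° lat → SW at lon -150°, lat -4°.
Subsquare a=0, r=17: +0·0.0833333° lon, +17·0.0416667° lat → SW at lon -150°, lat -3.29167°.
Extended square 9, 6: +9·0.00833333° lon, +6·0.00416667° lat → SW at lon -149.925°, lat -3.26667°.
Cell spans 0.00833333° lon × 0.00416667° lat.
south -3.26667, north -3.26250.

-3.26667, -3.26250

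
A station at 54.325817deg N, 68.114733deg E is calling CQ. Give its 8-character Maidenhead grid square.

Add 180° to longitude and 90° to latitude: 248.11473, 144.32582.
Field (20°×10°, letters A–R): 248.11473/20 → 12 → M, 144.32582/10 → 14 → O; chars MO.
Square (2°×1°, digits 0–9): 8.11473/2 → 4, 4.32582/1 → 4; chars 44.
Subsquare (5′×2.5′, letters a–x): 0.11473/0.0833333 → 1 → b, 0.32582/0.0416667 → 7 → h; chars bh.
Extended square (30″×15″, digits 0–9): 0.03140/0.00833333 → 3, 0.03415/0.00416667 → 8; chars 38.

MO44bh38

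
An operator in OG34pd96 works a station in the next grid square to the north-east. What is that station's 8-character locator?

OG34qd07

Longitude extended square 9; +1 → 10, wraps to 0, carry into subsquare.
Longitude subsquare p = 15; +1 → 16 = q.
Latitude extended square 6; +1 → 7.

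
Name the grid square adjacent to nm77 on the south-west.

NM66

Longitude square 7; −1 → 6.
Latitude square 7; −1 → 6.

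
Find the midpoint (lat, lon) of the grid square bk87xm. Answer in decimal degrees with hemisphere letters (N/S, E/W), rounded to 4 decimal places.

Field B=1, K=10: +1·20° lon, +10·10° lat → SW at lon -160°, lat 10°.
Square 8, 7: +8·2° lon, +7·1° lat → SW at lon -144°, lat 17°.
Subsquare x=23, m=12: +23·0.0833333° lon, +12·0.0416667° lat → SW at lon -142.083°, lat 17.5°.
Cell spans 0.0833333° lon × 0.0416667° lat. Centre is SW corner plus half of each.
latitude 17.5208° N, longitude 142.0417° W.

17.5208° N, 142.0417° W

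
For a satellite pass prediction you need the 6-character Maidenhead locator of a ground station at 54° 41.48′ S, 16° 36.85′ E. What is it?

JD85hh

Shift to the Maidenhead origin (180°W, 90°S): lon 196.6142, lat 35.3087.
Field: 196.6142/20 → 9 → J, 35.3087/10 → 3 → D; chars JD.
Square: 16.6142/2 → 8, 5.3087/1 → 5; chars 85.
Subsquare: 0.6142/0.0833333 → 7 → h, 0.3087/0.0416667 → 7 → h; chars hh.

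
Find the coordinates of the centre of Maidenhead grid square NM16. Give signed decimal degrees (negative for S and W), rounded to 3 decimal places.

36.500, 83.000

Field N=13, M=12: +13·20° lon, +12·10° lat → SW at lon 80°, lat 30°.
Square 1, 6: +1·2° lon, +6·1° lat → SW at lon 82°, lat 36°.
Cell spans 2° lon × 1° lat. Centre is SW corner plus half of each.
latitude 36.500, longitude 83.000.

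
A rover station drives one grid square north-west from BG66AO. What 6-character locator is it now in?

Longitude subsquare a = 0; −1 → -1, wraps to 23 = x, carry into square.
Longitude square 6; −1 → 5.
Latitude subsquare o = 14; +1 → 15 = p.

BG56xp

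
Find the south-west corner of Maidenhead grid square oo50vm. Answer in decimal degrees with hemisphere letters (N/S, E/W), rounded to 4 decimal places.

50.5000° N, 111.7500° E

Field O=14, O=14: +14·20° lon, +14·10° lat → SW at lon 100°, lat 50°.
Square 5, 0: +5·2° lon, +0·1° lat → SW at lon 110°, lat 50°.
Subsquare v=21, m=12: +21·0.0833333° lon, +12·0.0416667° lat → SW at lon 111.75°, lat 50.5°.
latitude 50.5000° N, longitude 111.7500° E.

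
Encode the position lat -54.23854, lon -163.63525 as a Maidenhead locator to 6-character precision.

AD85es

Shift to the Maidenhead origin (180°W, 90°S): lon 16.3647, lat 35.7615.
Field (20°×10°, letters A–R): 16.3647/20 → 0 → A, 35.7615/10 → 3 → D; chars AD.
Square (2°×1°, digits 0–9): 16.3647/2 → 8, 5.7615/1 → 5; chars 85.
Subsquare (5′×2.5′, letters a–x): 0.3647/0.0833333 → 4 → e, 0.7615/0.0416667 → 18 → s; chars es.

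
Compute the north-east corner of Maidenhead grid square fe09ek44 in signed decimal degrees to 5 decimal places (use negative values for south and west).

-40.56250, -79.62500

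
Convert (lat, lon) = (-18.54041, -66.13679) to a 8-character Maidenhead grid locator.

FH61wl30

Shift to the Maidenhead origin (180°W, 90°S): lon 113.86321, lat 71.45959.
Field (20°×10°, letters A–R): lon ⌊113.86321/20⌋ = 5 → F; lat ⌊71.45959/10⌋ = 7 → H.
Square (2°×1°, digits 0–9): lon ⌊13.86321/2⌋ = 6; lat ⌊1.45959/1⌋ = 1.
Subsquare (5′×2.5′, letters a–x): lon ⌊1.86321/0.0833333⌋ = 22 → w; lat ⌊0.45959/0.0416667⌋ = 11 → l.
Extended square (30″×15″, digits 0–9): lon ⌊0.02988/0.00833333⌋ = 3; lat ⌊0.00126/0.00416667⌋ = 0.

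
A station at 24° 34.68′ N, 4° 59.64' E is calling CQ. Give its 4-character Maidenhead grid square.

Offset from 180°W / 90°S: lon 184.99°, lat 114.58°.
Field: 184.99/20 → 9 → J, 114.58/10 → 11 → L; chars JL.
Square: 4.99/2 → 2, 4.58/1 → 4; chars 24.

JL24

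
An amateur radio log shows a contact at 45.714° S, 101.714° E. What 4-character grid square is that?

OE04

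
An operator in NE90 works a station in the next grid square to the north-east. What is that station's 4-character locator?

Longitude square 9; +1 → 10, wraps to 0, carry into field.
Longitude field N = 13; +1 → 14 = O.
Latitude square 0; +1 → 1.

OE01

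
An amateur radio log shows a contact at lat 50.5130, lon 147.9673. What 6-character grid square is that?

QO30xm

Add 180° to longitude and 90° to latitude: 327.9673, 140.5130.
Field (20°×10°, letters A–R): lon ⌊327.9673/20⌋ = 16 → Q; lat ⌊140.5130/10⌋ = 14 → O.
Square (2°×1°, digits 0–9): lon ⌊7.9673/2⌋ = 3; lat ⌊0.5130/1⌋ = 0.
Subsquare (5′×2.5′, letters a–x): lon ⌊1.9673/0.0833333⌋ = 23 → x; lat ⌊0.5130/0.0416667⌋ = 12 → m.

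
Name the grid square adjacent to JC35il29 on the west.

JC35il19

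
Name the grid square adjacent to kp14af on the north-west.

Longitude subsquare a = 0; −1 → -1, wraps to 23 = x, carry into square.
Longitude square 1; −1 → 0.
Latitude subsquare f = 5; +1 → 6 = g.

KP04xg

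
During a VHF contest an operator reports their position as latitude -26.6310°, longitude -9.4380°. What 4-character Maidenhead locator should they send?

Shift to the Maidenhead origin (180°W, 90°S): lon 170.56, lat 63.37.
Field: lon ⌊170.56/20⌋ = 8 → I; lat ⌊63.37/10⌋ = 6 → G.
Square: lon ⌊10.56/2⌋ = 5; lat ⌊3.37/1⌋ = 3.

IG53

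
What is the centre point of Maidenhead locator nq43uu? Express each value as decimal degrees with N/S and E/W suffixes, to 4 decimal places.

Field N=13, Q=16: +13·20° lon, +16·10° lat → SW at lon 80°, lat 70°.
Square 4, 3: +4·2° lon, +3·1° lat → SW at lon 88°, lat 73°.
Subsquare u=20, u=20: +20·0.0833333° lon, +20·0.0416667° lat → SW at lon 89.6667°, lat 73.8333°.
Cell spans 0.0833333° lon × 0.0416667° lat. Centre is SW corner plus half of each.
latitude 73.8542° N, longitude 89.7083° E.

73.8542° N, 89.7083° E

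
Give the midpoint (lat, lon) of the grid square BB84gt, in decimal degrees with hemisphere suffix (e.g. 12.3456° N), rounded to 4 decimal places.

Field B=1, B=1: +1·20° lon, +1·10° lat → SW at lon -160°, lat -80°.
Square 8, 4: +8·2° lon, +4·1° lat → SW at lon -144°, lat -76°.
Subsquare g=6, t=19: +6·0.0833333° lon, +19·0.0416667° lat → SW at lon -143.5°, lat -75.2083°.
Cell spans 0.0833333° lon × 0.0416667° lat. Centre is SW corner plus half of each.
latitude 75.1875° S, longitude 143.4583° W.

75.1875° S, 143.4583° W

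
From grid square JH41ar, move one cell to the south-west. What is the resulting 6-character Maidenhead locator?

Longitude subsquare a = 0; −1 → -1, wraps to 23 = x, carry into square.
Longitude square 4; −1 → 3.
Latitude subsquare r = 17; −1 → 16 = q.

JH31xq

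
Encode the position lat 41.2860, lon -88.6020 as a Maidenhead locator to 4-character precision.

EN51

Add 180° to longitude and 90° to latitude: 91.40, 131.29.
Field (20°×10°, letters A–R): lon ⌊91.40/20⌋ = 4 → E; lat ⌊131.29/10⌋ = 13 → N.
Square (2°×1°, digits 0–9): lon ⌊11.40/2⌋ = 5; lat ⌊1.29/1⌋ = 1.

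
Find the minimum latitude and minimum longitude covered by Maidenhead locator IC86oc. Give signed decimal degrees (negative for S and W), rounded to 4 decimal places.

-63.9167, -2.8333

Field I=8, C=2: +8·20° lon, +2·10° lat → SW at lon -20°, lat -70°.
Square 8, 6: +8·2° lon, +6·1° lat → SW at lon -4°, lat -64°.
Subsquare o=14, c=2: +14·0.0833333° lon, +2·0.0416667° lat → SW at lon -2.83333°, lat -63.9167°.
latitude -63.9167, longitude -2.8333.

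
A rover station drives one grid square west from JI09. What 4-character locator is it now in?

II99

Longitude square 0; −1 → -1, wraps to 9, carry into field.
Longitude field J = 9; −1 → 8 = I.
The latitude characters are unchanged.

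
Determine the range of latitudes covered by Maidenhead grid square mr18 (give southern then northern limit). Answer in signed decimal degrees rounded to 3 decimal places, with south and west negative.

Field M=12, R=17: +12·20° lon, +17·10° lat → SW at lon 60°, lat 80°.
Square 1, 8: +1·2° lon, +8·1° lat → SW at lon 62°, lat 88°.
Cell spans 2° lon × 1° lat.
south 88.000, north 89.000.

88.000, 89.000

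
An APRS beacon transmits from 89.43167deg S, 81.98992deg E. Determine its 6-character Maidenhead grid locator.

Offset from 180°W / 90°S: lon 261.9899°, lat 0.5683°.
Field (20°×10°, letters A–R): lon ⌊261.9899/20⌋ = 13 → N; lat ⌊0.5683/10⌋ = 0 → A.
Square (2°×1°, digits 0–9): lon ⌊1.9899/2⌋ = 0; lat ⌊0.5683/1⌋ = 0.
Subsquare (5′×2.5′, letters a–x): lon ⌊1.9899/0.0833333⌋ = 23 → x; lat ⌊0.5683/0.0416667⌋ = 13 → n.

NA00xn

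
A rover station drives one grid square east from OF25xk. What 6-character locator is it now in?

OF35ak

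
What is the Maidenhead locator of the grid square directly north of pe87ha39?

PE87hb30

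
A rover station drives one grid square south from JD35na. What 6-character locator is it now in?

JD34nx

Latitude subsquare a = 0; −1 → -1, wraps to 23 = x, carry into square.
Latitude square 5; −1 → 4.
The longitude characters are unchanged.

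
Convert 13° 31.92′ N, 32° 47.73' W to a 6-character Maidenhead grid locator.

HK33om

Offset from 180°W / 90°S: lon 147.2045°, lat 103.5320°.
Field (20°×10°, letters A–R): 147.2045/20 → 7 → H, 103.5320/10 → 10 → K; chars HK.
Square (2°×1°, digits 0–9): 7.2045/2 → 3, 3.5320/1 → 3; chars 33.
Subsquare (5′×2.5′, letters a–x): 1.2045/0.0833333 → 14 → o, 0.5320/0.0416667 → 12 → m; chars om.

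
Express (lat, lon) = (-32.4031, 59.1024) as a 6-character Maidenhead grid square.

Add 180° to longitude and 90° to latitude: 239.1024, 57.5969.
Field: lon ⌊239.1024/20⌋ = 11 → L; lat ⌊57.5969/10⌋ = 5 → F.
Square: lon ⌊19.1024/2⌋ = 9; lat ⌊7.5969/1⌋ = 7.
Subsquare: lon ⌊1.1024/0.0833333⌋ = 13 → n; lat ⌊0.5969/0.0416667⌋ = 14 → o.

LF97no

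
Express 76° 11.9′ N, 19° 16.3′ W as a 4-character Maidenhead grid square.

Shift to the Maidenhead origin (180°W, 90°S): lon 160.73, lat 166.20.
Field: 160.73/20 → 8 → I, 166.20/10 → 16 → Q; chars IQ.
Square: 0.73/2 → 0, 6.20/1 → 6; chars 06.

IQ06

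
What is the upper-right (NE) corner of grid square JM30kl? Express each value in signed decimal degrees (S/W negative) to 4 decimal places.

Field J=9, M=12: +9·20° lon, +12·10° lat → SW at lon 0°, lat 30°.
Square 3, 0: +3·2° lon, +0·1° lat → SW at lon 6°, lat 30°.
Subsquare k=10, l=11: +10·0.0833333° lon, +11·0.0416667° lat → SW at lon 6.83333°, lat 30.4583°.
Cell spans 0.0833333° lon × 0.0416667° lat. NE corner is SW corner plus one full cell.
latitude 30.5000, longitude 6.9167.

30.5000, 6.9167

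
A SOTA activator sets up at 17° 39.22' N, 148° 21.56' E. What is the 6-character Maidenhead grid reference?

Offset from 180°W / 90°S: lon 328.3593°, lat 107.6537°.
Field: 328.3593/20 → 16 → Q, 107.6537/10 → 10 → K; chars QK.
Square: 8.3593/2 → 4, 7.6537/1 → 7; chars 47.
Subsquare: 0.3593/0.0833333 → 4 → e, 0.6537/0.0416667 → 15 → p; chars ep.

QK47ep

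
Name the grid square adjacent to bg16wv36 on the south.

BG16wv35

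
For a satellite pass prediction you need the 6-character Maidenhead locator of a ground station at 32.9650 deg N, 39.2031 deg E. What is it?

KM92ox

Offset from 180°W / 90°S: lon 219.2031°, lat 122.9650°.
Field (20°×10°, letters A–R): lon ⌊219.2031/20⌋ = 10 → K; lat ⌊122.9650/10⌋ = 12 → M.
Square (2°×1°, digits 0–9): lon ⌊19.2031/2⌋ = 9; lat ⌊2.9650/1⌋ = 2.
Subsquare (5′×2.5′, letters a–x): lon ⌊1.2031/0.0833333⌋ = 14 → o; lat ⌊0.9650/0.0416667⌋ = 23 → x.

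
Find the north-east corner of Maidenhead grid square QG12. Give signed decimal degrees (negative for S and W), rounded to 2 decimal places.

-27.00, 144.00

Field Q=16, G=6: +16·20° lon, +6·10° lat → SW at lon 140°, lat -30°.
Square 1, 2: +1·2° lon, +2·1° lat → SW at lon 142°, lat -28°.
Cell spans 2° lon × 1° lat. NE corner is SW corner plus one full cell.
latitude -27.00, longitude 144.00.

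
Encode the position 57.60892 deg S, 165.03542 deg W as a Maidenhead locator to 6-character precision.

Shift to the Maidenhead origin (180°W, 90°S): lon 14.9646, lat 32.3911.
Field: lon ⌊14.9646/20⌋ = 0 → A; lat ⌊32.3911/10⌋ = 3 → D.
Square: lon ⌊14.9646/2⌋ = 7; lat ⌊2.3911/1⌋ = 2.
Subsquare: lon ⌊0.9646/0.0833333⌋ = 11 → l; lat ⌊0.3911/0.0416667⌋ = 9 → j.

AD72lj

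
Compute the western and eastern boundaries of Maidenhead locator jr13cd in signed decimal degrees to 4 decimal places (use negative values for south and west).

2.1667, 2.2500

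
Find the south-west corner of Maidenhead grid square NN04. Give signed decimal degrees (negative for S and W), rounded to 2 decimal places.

44.00, 80.00

Field N=13, N=13: +13·20° lon, +13·10° lat → SW at lon 80°, lat 40°.
Square 0, 4: +0·2° lon, +4·1° lat → SW at lon 80°, lat 44°.
latitude 44.00, longitude 80.00.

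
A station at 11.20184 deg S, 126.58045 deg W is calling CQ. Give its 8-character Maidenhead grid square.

CH68rt01

Add 180° to longitude and 90° to latitude: 53.41955, 78.79816.
Field: 53.41955/20 → 2 → C, 78.79816/10 → 7 → H; chars CH.
Square: 13.41955/2 → 6, 8.79816/1 → 8; chars 68.
Subsquare: 1.41955/0.0833333 → 17 → r, 0.79816/0.0416667 → 19 → t; chars rt.
Extended square: 0.00288/0.00833333 → 0, 0.00649/0.00416667 → 1; chars 01.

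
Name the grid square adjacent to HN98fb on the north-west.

Longitude subsquare f = 5; −1 → 4 = e.
Latitude subsquare b = 1; +1 → 2 = c.

HN98ec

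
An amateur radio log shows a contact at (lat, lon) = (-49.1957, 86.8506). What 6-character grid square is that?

Shift to the Maidenhead origin (180°W, 90°S): lon 266.8506, lat 40.8043.
Field: lon ⌊266.8506/20⌋ = 13 → N; lat ⌊40.8043/10⌋ = 4 → E.
Square: lon ⌊6.8506/2⌋ = 3; lat ⌊0.8043/1⌋ = 0.
Subsquare: lon ⌊0.8506/0.0833333⌋ = 10 → k; lat ⌊0.8043/0.0416667⌋ = 19 → t.

NE30kt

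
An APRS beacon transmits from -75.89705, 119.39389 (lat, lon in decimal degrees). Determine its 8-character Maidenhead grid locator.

OB94qc74

Offset from 180°W / 90°S: lon 299.39389°, lat 14.10295°.
Field: 299.39389/20 → 14 → O, 14.10295/10 → 1 → B; chars OB.
Square: 19.39389/2 → 9, 4.10295/1 → 4; chars 94.
Subsquare: 1.39389/0.0833333 → 16 → q, 0.10295/0.0416667 → 2 → c; chars qc.
Extended square: 0.06056/0.00833333 → 7, 0.01962/0.00416667 → 4; chars 74.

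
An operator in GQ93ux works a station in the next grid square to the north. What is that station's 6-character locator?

GQ94ua

Latitude subsquare x = 23; +1 → 24, wraps to 0 = a, carry into square.
Latitude square 3; +1 → 4.
The longitude characters are unchanged.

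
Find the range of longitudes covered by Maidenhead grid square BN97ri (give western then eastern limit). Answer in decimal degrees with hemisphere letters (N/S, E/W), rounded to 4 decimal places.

Field B=1, N=13: +1·20° lon, +13·10° lat → SW at lon -160°, lat 40°.
Square 9, 7: +9·2° lon, +7·1° lat → SW at lon -142°, lat 47°.
Subsquare r=17, i=8: +17·0.0833333° lon, +8·0.0416667° lat → SW at lon -140.583°, lat 47.3333°.
Cell spans 0.0833333° lon × 0.0416667° lat.
west 140.5833° W, east 140.5000° W.

140.5833° W, 140.5000° W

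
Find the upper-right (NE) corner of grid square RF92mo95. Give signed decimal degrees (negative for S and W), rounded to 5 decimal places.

Field R=17, F=5: +17·20° lon, +5·10° lat → SW at lon 160°, lat -40°.
Square 9, 2: +9·2° lon, +2·1° lat → SW at lon 178°, lat -38°.
Subsquare m=12, o=14: +12·0.0833333° lon, +14·0.0416667° lat → SW at lon 179°, lat -37.4167°.
Extended square 9, 5: +9·0.00833333° lon, +5·0.00416667° lat → SW at lon 179.075°, lat -37.3958°.
Cell spans 0.00833333° lon × 0.00416667° lat. NE corner is SW corner plus one full cell.
latitude -37.39167, longitude 179.08333.

-37.39167, 179.08333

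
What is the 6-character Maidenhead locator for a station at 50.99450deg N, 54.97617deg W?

Add 180° to longitude and 90° to latitude: 125.0238, 140.9945.
Field: lon ⌊125.0238/20⌋ = 6 → G; lat ⌊140.9945/10⌋ = 14 → O.
Square: lon ⌊5.0238/2⌋ = 2; lat ⌊0.9945/1⌋ = 0.
Subsquare: lon ⌊1.0238/0.0833333⌋ = 12 → m; lat ⌊0.9945/0.0416667⌋ = 23 → x.

GO20mx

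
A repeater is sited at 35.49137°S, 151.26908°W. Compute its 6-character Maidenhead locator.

BF44im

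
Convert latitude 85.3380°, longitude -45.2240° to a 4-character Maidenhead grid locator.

Shift to the Maidenhead origin (180°W, 90°S): lon 134.78, lat 175.34.
Field: 134.78/20 → 6 → G, 175.34/10 → 17 → R; chars GR.
Square: 14.78/2 → 7, 5.34/1 → 5; chars 75.

GR75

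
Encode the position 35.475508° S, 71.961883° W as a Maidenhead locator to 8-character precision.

Add 180° to longitude and 90° to latitude: 108.03812, 54.52449.
Field: lon ⌊108.03812/20⌋ = 5 → F; lat ⌊54.52449/10⌋ = 5 → F.
Square: lon ⌊8.03812/2⌋ = 4; lat ⌊4.52449/1⌋ = 4.
Subsquare: lon ⌊0.03812/0.0833333⌋ = 0 → a; lat ⌊0.52449/0.0416667⌋ = 12 → m.
Extended square: lon ⌊0.03812/0.00833333⌋ = 4; lat ⌊0.02449/0.00416667⌋ = 5.

FF44am45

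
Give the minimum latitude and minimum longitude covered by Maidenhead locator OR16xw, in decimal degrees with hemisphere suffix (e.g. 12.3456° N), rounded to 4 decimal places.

86.9167° N, 103.9167° E

Field O=14, R=17: +14·20° lon, +17·10° lat → SW at lon 100°, lat 80°.
Square 1, 6: +1·2° lon, +6·1° lat → SW at lon 102°, lat 86°.
Subsquare x=23, w=22: +23·0.0833333° lon, +22·0.0416667° lat → SW at lon 103.917°, lat 86.9167°.
latitude 86.9167° N, longitude 103.9167° E.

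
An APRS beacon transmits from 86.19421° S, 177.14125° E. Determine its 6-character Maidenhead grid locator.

RA83nt

Offset from 180°W / 90°S: lon 357.1413°, lat 3.8058°.
Field (20°×10°, letters A–R): 357.1413/20 → 17 → R, 3.8058/10 → 0 → A; chars RA.
Square (2°×1°, digits 0–9): 17.1413/2 → 8, 3.8058/1 → 3; chars 83.
Subsquare (5′×2.5′, letters a–x): 1.1413/0.0833333 → 13 → n, 0.8058/0.0416667 → 19 → t; chars nt.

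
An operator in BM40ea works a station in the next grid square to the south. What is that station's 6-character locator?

BL49ex

Latitude subsquare a = 0; −1 → -1, wraps to 23 = x, carry into square.
Latitude square 0; −1 → -1, wraps to 9, carry into field.
Latitude field M = 12; −1 → 11 = L.
The longitude characters are unchanged.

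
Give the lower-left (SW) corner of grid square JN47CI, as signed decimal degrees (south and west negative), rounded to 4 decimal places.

Field J=9, N=13: +9·20° lon, +13·10° lat → SW at lon 0°, lat 40°.
Square 4, 7: +4·2° lon, +7·1° lat → SW at lon 8°, lat 47°.
Subsquare c=2, i=8: +2·0.0833333° lon, +8·0.0416667° lat → SW at lon 8.16667°, lat 47.3333°.
latitude 47.3333, longitude 8.1667.

47.3333, 8.1667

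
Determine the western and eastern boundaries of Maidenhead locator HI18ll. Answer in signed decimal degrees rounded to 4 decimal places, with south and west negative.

Field H=7, I=8: +7·20° lon, +8·10° lat → SW at lon -40°, lat -10°.
Square 1, 8: +1·2° lon, +8·1° lat → SW at lon -38°, lat -2°.
Subsquare l=11, l=11: +11·0.0833333° lon, +11·0.0416667° lat → SW at lon -37.0833°, lat -1.54167°.
Cell spans 0.0833333° lon × 0.0416667° lat.
west -37.0833, east -37.0000.

-37.0833, -37.0000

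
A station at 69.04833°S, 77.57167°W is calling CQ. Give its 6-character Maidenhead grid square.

Add 180° to longitude and 90° to latitude: 102.4283, 20.9517.
Field: lon ⌊102.4283/20⌋ = 5 → F; lat ⌊20.9517/10⌋ = 2 → C.
Square: lon ⌊2.4283/2⌋ = 1; lat ⌊0.9517/1⌋ = 0.
Subsquare: lon ⌊0.4283/0.0833333⌋ = 5 → f; lat ⌊0.9517/0.0416667⌋ = 22 → w.

FC10fw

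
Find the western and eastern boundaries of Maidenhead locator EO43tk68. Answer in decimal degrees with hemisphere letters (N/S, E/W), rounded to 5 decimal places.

Field E=4, O=14: +4·20° lon, +14·10° lat → SW at lon -100°, lat 50°.
Square 4, 3: +4·2° lon, +3·1° lat → SW at lon -92°, lat 53°.
Subsquare t=19, k=10: +19·0.0833333° lon, +10·0.0416667° lat → SW at lon -90.4167°, lat 53.4167°.
Extended square 6, 8: +6·0.00833333° lon, +8·0.00416667° lat → SW at lon -90.3667°, lat 53.45°.
Cell spans 0.00833333° lon × 0.00416667° lat.
west 90.36667° W, east 90.35833° W.

90.36667° W, 90.35833° W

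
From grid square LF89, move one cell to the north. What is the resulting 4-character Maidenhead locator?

Latitude square 9; +1 → 10, wraps to 0, carry into field.
Latitude field F = 5; +1 → 6 = G.
The longitude characters are unchanged.

LG80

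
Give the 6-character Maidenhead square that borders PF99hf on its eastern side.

Longitude subsquare h = 7; +1 → 8 = i.
The latitude characters are unchanged.

PF99if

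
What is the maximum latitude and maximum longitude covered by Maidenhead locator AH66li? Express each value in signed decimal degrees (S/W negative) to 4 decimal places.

-13.6250, -167.0000

Field A=0, H=7: +0·20° lon, +7·10° lat → SW at lon -180°, lat -20°.
Square 6, 6: +6·2° lon, +6·1° lat → SW at lon -168°, lat -14°.
Subsquare l=11, i=8: +11·0.0833333° lon, +8·0.0416667° lat → SW at lon -167.083°, lat -13.6667°.
Cell spans 0.0833333° lon × 0.0416667° lat. NE corner is SW corner plus one full cell.
latitude -13.6250, longitude -167.0000.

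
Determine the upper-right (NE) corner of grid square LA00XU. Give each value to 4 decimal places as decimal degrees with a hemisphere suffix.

Field L=11, A=0: +11·20° lon, +0·10° lat → SW at lon 40°, lat -90°.
Square 0, 0: +0·2° lon, +0·1° lat → SW at lon 40°, lat -90°.
Subsquare x=23, u=20: +23·0.0833333° lon, +20·0.0416667° lat → SW at lon 41.9167°, lat -89.1667°.
Cell spans 0.0833333° lon × 0.0416667° lat. NE corner is SW corner plus one full cell.
latitude 89.1250° S, longitude 42.0000° E.

89.1250° S, 42.0000° E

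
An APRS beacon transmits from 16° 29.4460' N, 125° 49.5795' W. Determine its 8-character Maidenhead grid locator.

Shift to the Maidenhead origin (180°W, 90°S): lon 54.17368, lat 106.49077.
Field (20°×10°, letters A–R): lon ⌊54.17368/20⌋ = 2 → C; lat ⌊106.49077/10⌋ = 10 → K.
Square (2°×1°, digits 0–9): lon ⌊14.17368/2⌋ = 7; lat ⌊6.49077/1⌋ = 6.
Subsquare (5′×2.5′, letters a–x): lon ⌊0.17368/0.0833333⌋ = 2 → c; lat ⌊0.49077/0.0416667⌋ = 11 → l.
Extended square (30″×15″, digits 0–9): lon ⌊0.00701/0.00833333⌋ = 0; lat ⌊0.03243/0.00416667⌋ = 7.

CK76cl07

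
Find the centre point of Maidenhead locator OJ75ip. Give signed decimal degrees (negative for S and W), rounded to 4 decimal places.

5.6458, 114.7083

Field O=14, J=9: +14·20° lon, +9·10° lat → SW at lon 100°, lat 0°.
Square 7, 5: +7·2° lon, +5·1° lat → SW at lon 114°, lat 5°.
Subsquare i=8, p=15: +8·0.0833333° lon, +15·0.0416667° lat → SW at lon 114.667°, lat 5.625°.
Cell spans 0.0833333° lon × 0.0416667° lat. Centre is SW corner plus half of each.
latitude 5.6458, longitude 114.7083.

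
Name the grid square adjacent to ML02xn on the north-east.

ML12ao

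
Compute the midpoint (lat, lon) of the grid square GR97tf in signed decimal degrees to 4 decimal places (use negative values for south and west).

87.2292, -40.3750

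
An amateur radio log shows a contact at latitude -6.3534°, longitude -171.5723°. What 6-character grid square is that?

Offset from 180°W / 90°S: lon 8.4277°, lat 83.6466°.
Field (20°×10°, letters A–R): 8.4277/20 → 0 → A, 83.6466/10 → 8 → I; chars AI.
Square (2°×1°, digits 0–9): 8.4277/2 → 4, 3.6466/1 → 3; chars 43.
Subsquare (5′×2.5′, letters a–x): 0.4277/0.0833333 → 5 → f, 0.6466/0.0416667 → 15 → p; chars fp.

AI43fp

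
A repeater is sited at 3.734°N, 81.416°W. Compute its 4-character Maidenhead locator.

Shift to the Maidenhead origin (180°W, 90°S): lon 98.58, lat 93.73.
Field: lon ⌊98.58/20⌋ = 4 → E; lat ⌊93.73/10⌋ = 9 → J.
Square: lon ⌊18.58/2⌋ = 9; lat ⌊3.73/1⌋ = 3.

EJ93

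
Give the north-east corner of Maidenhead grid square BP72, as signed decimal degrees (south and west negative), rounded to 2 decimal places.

Field B=1, P=15: +1·20° lon, +15·10° lat → SW at lon -160°, lat 60°.
Square 7, 2: +7·2° lon, +2·1° lat → SW at lon -146°, lat 62°.
Cell spans 2° lon × 1° lat. NE corner is SW corner plus one full cell.
latitude 63.00, longitude -144.00.

63.00, -144.00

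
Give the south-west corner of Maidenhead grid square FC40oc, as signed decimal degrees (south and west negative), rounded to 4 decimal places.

-69.9167, -70.8333

Field F=5, C=2: +5·20° lon, +2·10° lat → SW at lon -80°, lat -70°.
Square 4, 0: +4·2° lon, +0·1° lat → SW at lon -72°, lat -70°.
Subsquare o=14, c=2: +14·0.0833333° lon, +2·0.0416667° lat → SW at lon -70.8333°, lat -69.9167°.
latitude -69.9167, longitude -70.8333.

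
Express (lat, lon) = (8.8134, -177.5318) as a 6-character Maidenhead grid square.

Offset from 180°W / 90°S: lon 2.4682°, lat 98.8134°.
Field: lon ⌊2.4682/20⌋ = 0 → A; lat ⌊98.8134/10⌋ = 9 → J.
Square: lon ⌊2.4682/2⌋ = 1; lat ⌊8.8134/1⌋ = 8.
Subsquare: lon ⌊0.4682/0.0833333⌋ = 5 → f; lat ⌊0.8134/0.0416667⌋ = 19 → t.

AJ18ft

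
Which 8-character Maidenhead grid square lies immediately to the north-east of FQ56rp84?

FQ56rp95

Longitude extended square 8; +1 → 9.
Latitude extended square 4; +1 → 5.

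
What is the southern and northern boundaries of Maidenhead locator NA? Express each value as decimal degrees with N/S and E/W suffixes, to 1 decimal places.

90.0° S, 80.0° S

Field N=13, A=0: +13·20° lon, +0·10° lat → SW at lon 80°, lat -90°.
Cell spans 20° lon × 10° lat.
south 90.0° S, north 80.0° S.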